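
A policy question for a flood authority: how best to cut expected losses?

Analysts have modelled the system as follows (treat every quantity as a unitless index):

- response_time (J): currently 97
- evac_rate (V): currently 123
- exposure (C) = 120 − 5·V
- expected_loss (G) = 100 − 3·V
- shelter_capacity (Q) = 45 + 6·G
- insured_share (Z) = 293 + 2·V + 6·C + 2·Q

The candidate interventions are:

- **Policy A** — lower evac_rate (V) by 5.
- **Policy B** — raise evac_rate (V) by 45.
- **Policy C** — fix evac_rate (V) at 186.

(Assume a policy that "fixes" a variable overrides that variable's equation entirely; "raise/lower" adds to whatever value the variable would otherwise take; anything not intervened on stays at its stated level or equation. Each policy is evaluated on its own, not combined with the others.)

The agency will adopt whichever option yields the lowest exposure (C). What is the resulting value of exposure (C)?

Policy A (V − 5):
  V = 123 − 5 = 118
  C = 120 − 5·118 = -470
Policy B (V + 45):
  V = 123 + 45 = 168
  C = 120 − 5·168 = -720
Policy C (V := 186):
  V = 186
  C = 120 − 5·186 = -810
Comparing — Policy A: C=-470, Policy B: C=-720, Policy C: C=-810. Lowest is -810 (Policy C).

-810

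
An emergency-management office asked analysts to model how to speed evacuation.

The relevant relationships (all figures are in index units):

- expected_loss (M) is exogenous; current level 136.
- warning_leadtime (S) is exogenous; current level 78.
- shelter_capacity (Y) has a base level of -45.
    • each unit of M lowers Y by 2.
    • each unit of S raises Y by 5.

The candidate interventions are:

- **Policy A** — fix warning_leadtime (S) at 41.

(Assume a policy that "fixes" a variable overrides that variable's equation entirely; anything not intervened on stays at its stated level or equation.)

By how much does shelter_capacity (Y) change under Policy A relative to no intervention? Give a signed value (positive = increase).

-185

Baseline:
  M = 136
  S = 78
  Y = -45 − 2·136 + 5·78 = 73
Policy A (S := 41):
  M = 136
  S = 41
  Y = -45 − 2·136 + 5·41 = -112
Change in Y: -112 − 73 = -185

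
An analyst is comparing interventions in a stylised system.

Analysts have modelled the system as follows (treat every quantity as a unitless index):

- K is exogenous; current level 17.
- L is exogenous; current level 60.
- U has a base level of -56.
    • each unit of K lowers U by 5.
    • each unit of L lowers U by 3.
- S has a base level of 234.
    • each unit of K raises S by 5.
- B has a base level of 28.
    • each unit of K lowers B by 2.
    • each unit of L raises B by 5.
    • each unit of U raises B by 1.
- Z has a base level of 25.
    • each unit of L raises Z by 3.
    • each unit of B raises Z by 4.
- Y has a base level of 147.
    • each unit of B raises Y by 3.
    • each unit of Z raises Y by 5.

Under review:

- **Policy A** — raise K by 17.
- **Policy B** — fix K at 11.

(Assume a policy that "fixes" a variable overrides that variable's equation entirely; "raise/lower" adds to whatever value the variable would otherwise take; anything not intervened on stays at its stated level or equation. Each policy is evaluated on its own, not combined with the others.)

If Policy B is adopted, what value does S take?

289

Policy B (K := 11):
  K = 11
  S = 234 + 5·11 = 289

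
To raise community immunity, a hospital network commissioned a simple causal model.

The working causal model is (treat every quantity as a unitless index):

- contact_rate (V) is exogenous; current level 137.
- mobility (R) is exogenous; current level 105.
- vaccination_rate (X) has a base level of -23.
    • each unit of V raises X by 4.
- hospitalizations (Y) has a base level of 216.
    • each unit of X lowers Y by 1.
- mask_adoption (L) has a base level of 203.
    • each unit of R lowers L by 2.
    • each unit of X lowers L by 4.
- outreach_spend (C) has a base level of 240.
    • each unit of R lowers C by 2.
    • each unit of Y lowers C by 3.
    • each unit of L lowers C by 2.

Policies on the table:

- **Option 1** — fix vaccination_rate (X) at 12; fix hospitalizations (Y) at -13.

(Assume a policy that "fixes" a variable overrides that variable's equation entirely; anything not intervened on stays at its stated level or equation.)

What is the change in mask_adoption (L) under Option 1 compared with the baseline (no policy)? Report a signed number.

2052

Baseline:
  V = 137
  R = 105
  X = -23 + 4·137 = 525
  L = 203 − 2·105 − 4·525 = -2107
Option 1 (X := 12, Y := -13):
  V = 137
  R = 105
  X = 12
  L = 203 − 2·105 − 4·12 = -55
Change in L: -55 − (-2107) = 2052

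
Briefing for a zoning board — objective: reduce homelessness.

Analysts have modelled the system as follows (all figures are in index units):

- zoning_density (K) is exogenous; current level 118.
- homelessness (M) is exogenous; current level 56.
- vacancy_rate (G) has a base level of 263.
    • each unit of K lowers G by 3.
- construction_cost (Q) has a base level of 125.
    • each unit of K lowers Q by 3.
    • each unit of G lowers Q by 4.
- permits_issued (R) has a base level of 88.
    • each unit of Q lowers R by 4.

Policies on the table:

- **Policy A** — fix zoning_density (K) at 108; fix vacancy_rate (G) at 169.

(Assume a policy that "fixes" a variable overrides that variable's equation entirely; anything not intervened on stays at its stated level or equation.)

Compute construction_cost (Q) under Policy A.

-875

Policy A (K := 108, G := 169):
  K = 108
  G = 169
  Q = 125 − 3·108 − 4·169 = -875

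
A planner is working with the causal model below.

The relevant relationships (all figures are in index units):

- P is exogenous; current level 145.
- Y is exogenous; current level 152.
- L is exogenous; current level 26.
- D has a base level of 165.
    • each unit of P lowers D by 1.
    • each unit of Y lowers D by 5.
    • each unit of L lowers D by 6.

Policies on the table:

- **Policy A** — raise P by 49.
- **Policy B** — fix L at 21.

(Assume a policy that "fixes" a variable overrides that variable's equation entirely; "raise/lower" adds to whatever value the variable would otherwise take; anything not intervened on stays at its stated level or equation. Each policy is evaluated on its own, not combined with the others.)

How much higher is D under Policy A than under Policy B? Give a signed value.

Policy A (P + 49):
  P = 145 + 49 = 194
  Y = 152
  L = 26
  D = 165 − 194 − 5·152 − 6·26 = -945
Policy B (L := 21):
  P = 145
  Y = 152
  L = 21
  D = 165 − 145 − 5·152 − 6·21 = -866
D: -945 − (-866) = -79

-79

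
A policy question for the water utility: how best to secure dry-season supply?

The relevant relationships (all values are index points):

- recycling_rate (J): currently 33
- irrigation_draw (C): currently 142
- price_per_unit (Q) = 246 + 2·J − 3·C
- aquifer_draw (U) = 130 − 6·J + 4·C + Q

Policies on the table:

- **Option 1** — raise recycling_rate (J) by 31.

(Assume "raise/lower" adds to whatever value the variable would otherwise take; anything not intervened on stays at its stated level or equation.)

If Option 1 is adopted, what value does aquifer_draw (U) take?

262

Option 1 (J + 31):
  J = 33 + 31 = 64
  C = 142
  Q = 246 + 2·64 − 3·142 = -52
  U = 130 − 6·64 + 4·142 + (-52) = 262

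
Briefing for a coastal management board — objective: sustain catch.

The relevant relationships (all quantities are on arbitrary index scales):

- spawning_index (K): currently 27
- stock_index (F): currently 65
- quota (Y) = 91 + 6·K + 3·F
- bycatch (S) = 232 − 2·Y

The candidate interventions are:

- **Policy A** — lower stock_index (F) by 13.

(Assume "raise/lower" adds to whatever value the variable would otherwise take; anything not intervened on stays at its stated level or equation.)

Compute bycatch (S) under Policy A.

Policy A (F − 13):
  K = 27
  F = 65 − 13 = 52
  Y = 91 + 6·27 + 3·52 = 409
  S = 232 − 2·409 = -586

-586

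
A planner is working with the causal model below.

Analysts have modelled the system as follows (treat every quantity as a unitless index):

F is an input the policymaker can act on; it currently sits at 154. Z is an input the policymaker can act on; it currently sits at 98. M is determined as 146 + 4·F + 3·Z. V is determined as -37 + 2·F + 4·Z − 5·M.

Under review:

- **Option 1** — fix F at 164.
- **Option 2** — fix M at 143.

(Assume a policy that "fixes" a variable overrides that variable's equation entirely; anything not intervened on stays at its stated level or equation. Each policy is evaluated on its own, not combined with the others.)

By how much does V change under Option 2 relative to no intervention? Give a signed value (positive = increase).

4565

Baseline:
  F = 154
  Z = 98
  M = 146 + 4·154 + 3·98 = 1056
  V = -37 + 2·154 + 4·98 − 5·1056 = -4617
Option 2 (M := 143):
  F = 154
  Z = 98
  M = 143
  V = -37 + 2·154 + 4·98 − 5·143 = -52
Change in V: -52 − (-4617) = 4565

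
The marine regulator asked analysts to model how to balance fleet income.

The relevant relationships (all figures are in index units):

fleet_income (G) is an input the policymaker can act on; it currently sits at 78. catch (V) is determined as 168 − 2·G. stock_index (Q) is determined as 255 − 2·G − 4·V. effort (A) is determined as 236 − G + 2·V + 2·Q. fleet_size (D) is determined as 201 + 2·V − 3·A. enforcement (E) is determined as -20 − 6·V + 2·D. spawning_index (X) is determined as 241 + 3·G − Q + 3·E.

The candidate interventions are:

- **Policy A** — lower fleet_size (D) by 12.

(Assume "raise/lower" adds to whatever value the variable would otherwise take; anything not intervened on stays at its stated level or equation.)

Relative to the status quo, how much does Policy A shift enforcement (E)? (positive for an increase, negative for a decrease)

Baseline:
  G = 78
  V = 168 − 2·78 = 12
  Q = 255 − 2·78 − 4·12 = 51
  A = 236 − 78 + 2·12 + 2·51 = 284
  D = 201 + 2·12 − 3·284 = -627
  E = -20 − 6·12 + 2·(-627) = -1346
Policy A (D − 12):
  G = 78
  V = 168 − 2·78 = 12
  Q = 255 − 2·78 − 4·12 = 51
  A = 236 − 78 + 2·12 + 2·51 = 284
  D = 201 + 2·12 − 3·284 (−12 from intervention) = -639
  E = -20 − 6·12 + 2·(-639) = -1370
Change in E: -1370 − (-1346) = -24

-24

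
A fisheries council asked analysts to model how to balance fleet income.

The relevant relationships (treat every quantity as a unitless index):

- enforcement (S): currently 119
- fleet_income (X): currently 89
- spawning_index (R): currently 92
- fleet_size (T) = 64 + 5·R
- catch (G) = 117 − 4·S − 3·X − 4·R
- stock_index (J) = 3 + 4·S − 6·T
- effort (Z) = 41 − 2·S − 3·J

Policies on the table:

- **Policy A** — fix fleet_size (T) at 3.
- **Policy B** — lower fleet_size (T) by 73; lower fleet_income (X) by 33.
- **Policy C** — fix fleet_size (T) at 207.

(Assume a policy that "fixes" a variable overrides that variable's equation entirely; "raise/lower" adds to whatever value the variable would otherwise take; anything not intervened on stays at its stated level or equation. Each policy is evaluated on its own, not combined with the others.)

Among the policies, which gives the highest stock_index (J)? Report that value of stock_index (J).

Policy A (T := 3):
  S = 119
  R = 92
  T = 3
  J = 3 + 4·119 − 6·3 = 461
Policy B (T − 73, X − 33):
  S = 119
  R = 92
  T = 64 + 5·92 (−73 from intervention) = 451
  J = 3 + 4·119 − 6·451 = -2227
Policy C (T := 207):
  S = 119
  R = 92
  T = 207
  J = 3 + 4·119 − 6·207 = -763
Comparing — Policy A: J=461, Policy B: J=-2227, Policy C: J=-763. Highest is 461 (Policy A).

461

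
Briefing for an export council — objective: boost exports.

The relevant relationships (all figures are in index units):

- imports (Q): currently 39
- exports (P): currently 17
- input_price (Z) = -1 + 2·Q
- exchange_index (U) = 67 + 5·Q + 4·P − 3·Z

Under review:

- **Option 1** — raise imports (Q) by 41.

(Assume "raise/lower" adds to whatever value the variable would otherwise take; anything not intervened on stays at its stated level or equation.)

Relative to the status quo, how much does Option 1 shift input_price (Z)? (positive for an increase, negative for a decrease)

Baseline:
  Q = 39
  Z = -1 + 2·39 = 77
Option 1 (Q + 41):
  Q = 39 + 41 = 80
  Z = -1 + 2·80 = 159
Change in Z: 159 − 77 = 82

82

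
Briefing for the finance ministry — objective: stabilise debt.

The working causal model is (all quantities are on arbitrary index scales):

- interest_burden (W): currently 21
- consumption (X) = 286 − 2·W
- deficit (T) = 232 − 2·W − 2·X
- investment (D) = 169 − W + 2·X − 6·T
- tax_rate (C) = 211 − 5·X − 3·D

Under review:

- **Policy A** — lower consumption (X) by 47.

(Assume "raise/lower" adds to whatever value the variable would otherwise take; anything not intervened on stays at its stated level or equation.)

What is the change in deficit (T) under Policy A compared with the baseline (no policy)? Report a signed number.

Baseline:
  W = 21
  X = 286 − 2·21 = 244
  T = 232 − 2·21 − 2·244 = -298
Policy A (X − 47):
  W = 21
  X = 286 − 2·21 (−47 from intervention) = 197
  T = 232 − 2·21 − 2·197 = -204
Change in T: -204 − (-298) = 94

94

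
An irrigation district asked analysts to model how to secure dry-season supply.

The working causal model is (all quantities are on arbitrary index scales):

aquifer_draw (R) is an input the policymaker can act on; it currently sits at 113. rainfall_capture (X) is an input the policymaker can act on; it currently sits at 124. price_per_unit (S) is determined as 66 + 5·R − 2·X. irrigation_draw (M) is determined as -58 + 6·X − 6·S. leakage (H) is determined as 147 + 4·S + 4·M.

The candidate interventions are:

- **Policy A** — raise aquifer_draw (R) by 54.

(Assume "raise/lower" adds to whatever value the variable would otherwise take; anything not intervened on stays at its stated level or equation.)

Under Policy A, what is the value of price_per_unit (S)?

Policy A (R + 54):
  R = 113 + 54 = 167
  X = 124
  S = 66 + 5·167 − 2·124 = 653

653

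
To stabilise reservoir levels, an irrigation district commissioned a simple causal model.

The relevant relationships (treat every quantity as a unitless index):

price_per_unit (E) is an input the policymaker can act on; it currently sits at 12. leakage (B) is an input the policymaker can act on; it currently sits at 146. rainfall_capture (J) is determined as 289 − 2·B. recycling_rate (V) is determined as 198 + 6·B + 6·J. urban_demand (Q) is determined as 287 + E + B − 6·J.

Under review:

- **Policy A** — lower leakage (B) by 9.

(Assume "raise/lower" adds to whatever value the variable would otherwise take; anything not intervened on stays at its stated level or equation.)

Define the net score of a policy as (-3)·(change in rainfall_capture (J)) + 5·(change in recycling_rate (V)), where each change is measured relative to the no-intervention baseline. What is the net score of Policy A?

Baseline:
  B = 146
  J = 289 − 2·146 = -3
  V = 198 + 6·146 + 6·(-3) = 1056
Policy A (B − 9):
  B = 146 − 9 = 137
  J = 289 − 2·137 = 15
  V = 198 + 6·137 + 6·15 = 1110
ΔJ = 15 − (-3) = 18; ΔV = 1110 − 1056 = 54
Score = (-3)·18 + 5·54 = 216

216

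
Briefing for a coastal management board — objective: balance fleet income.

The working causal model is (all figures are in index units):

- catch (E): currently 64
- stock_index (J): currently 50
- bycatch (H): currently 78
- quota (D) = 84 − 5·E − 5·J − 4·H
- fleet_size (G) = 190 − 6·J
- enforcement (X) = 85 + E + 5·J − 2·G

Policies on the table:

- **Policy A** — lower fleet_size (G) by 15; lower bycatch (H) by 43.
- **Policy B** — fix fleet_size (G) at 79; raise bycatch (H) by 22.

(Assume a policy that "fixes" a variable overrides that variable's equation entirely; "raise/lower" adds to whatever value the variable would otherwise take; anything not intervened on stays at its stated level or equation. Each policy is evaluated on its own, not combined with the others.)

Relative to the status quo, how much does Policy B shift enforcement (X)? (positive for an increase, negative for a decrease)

-378

Baseline:
  E = 64
  J = 50
  G = 190 − 6·50 = -110
  X = 85 + 64 + 5·50 − 2·(-110) = 619
Policy B (G := 79, H + 22):
  E = 64
  J = 50
  G = 79
  X = 85 + 64 + 5·50 − 2·79 = 241
Change in X: 241 − 619 = -378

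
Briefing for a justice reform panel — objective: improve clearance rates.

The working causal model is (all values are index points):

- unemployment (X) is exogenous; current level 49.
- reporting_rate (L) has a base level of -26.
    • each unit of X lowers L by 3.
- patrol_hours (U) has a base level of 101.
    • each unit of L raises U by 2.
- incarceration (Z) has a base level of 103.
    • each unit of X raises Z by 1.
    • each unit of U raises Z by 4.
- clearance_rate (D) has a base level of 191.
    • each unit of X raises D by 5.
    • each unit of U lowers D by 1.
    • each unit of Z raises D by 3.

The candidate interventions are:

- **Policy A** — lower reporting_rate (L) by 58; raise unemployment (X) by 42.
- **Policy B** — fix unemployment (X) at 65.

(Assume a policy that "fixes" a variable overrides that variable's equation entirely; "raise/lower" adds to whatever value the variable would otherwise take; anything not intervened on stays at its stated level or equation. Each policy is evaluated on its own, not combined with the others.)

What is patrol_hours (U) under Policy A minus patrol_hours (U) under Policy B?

-272

Policy A (L − 58, X + 42):
  X = 49 + 42 = 91
  L = -26 − 3·91 (−58 from intervention) = -357
  U = 101 + 2·(-357) = -613
Policy B (X := 65):
  X = 65
  L = -26 − 3·65 = -221
  U = 101 + 2·(-221) = -341
U: -613 − (-341) = -272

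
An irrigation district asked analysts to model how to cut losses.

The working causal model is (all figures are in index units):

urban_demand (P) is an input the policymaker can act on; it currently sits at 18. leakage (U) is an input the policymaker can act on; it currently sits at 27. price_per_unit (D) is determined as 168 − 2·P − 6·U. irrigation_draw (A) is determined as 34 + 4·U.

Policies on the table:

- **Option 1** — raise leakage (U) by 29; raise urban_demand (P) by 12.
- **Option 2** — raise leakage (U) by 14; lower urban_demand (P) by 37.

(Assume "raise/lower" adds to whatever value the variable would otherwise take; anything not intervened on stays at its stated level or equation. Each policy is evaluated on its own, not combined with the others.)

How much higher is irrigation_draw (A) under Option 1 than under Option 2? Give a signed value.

60

Option 1 (U + 29, P + 12):
  U = 27 + 29 = 56
  A = 34 + 4·56 = 258
Option 2 (U + 14, P − 37):
  U = 27 + 14 = 41
  A = 34 + 4·41 = 198
A: 258 − 198 = 60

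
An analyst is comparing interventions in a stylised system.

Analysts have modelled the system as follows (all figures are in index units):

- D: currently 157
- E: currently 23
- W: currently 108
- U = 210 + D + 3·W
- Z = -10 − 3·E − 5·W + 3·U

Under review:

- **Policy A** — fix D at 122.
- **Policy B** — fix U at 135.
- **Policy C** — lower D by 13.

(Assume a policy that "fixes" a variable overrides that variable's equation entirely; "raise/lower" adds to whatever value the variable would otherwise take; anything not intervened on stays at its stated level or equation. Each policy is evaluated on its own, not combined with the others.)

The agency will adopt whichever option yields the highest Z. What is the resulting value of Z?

1415

Policy A (D := 122):
  D = 122
  E = 23
  W = 108
  U = 210 + 122 + 3·108 = 656
  Z = -10 − 3·23 − 5·108 + 3·656 = 1349
Policy B (U := 135):
  D = 157
  E = 23
  W = 108
  U = 135
  Z = -10 − 3·23 − 5·108 + 3·135 = -214
Policy C (D − 13):
  D = 157 − 13 = 144
  E = 23
  W = 108
  U = 210 + 144 + 3·108 = 678
  Z = -10 − 3·23 − 5·108 + 3·678 = 1415
Comparing — Policy A: Z=1349, Policy B: Z=-214, Policy C: Z=1415. Highest is 1415 (Policy C).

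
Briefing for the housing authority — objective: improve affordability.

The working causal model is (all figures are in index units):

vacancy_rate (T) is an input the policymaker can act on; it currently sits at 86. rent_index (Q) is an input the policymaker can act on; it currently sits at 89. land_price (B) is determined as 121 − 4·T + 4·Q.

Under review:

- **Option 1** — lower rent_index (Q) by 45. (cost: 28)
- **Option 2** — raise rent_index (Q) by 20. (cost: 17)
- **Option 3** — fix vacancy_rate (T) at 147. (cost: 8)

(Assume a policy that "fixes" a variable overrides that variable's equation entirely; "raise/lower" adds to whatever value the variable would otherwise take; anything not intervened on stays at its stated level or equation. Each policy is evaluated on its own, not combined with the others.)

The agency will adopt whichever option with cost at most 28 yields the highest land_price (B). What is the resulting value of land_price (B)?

Option 1 (Q − 45):
  T = 86
  Q = 89 − 45 = 44
  B = 121 − 4·86 + 4·44 = -47
Option 2 (Q + 20):
  T = 86
  Q = 89 + 20 = 109
  B = 121 − 4·86 + 4·109 = 213
Option 3 (T := 147):
  T = 147
  Q = 89
  B = 121 − 4·147 + 4·89 = -111
Comparing — Option 1: B=-47, Option 2: B=213, Option 3: B=-111. Highest is 213 (Option 2).

213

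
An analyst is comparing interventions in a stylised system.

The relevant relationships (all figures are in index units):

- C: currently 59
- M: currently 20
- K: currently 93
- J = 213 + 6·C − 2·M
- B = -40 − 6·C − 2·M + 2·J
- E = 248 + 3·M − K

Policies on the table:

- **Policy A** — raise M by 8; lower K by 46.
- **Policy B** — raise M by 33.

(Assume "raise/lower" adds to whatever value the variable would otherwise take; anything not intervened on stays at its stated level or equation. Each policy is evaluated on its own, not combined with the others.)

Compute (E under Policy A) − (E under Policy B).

Policy A (M + 8, K − 46):
  M = 20 + 8 = 28
  K = 93 − 46 = 47
  E = 248 + 3·28 − 47 = 285
Policy B (M + 33):
  M = 20 + 33 = 53
  K = 93
  E = 248 + 3·53 − 93 = 314
E: 285 − 314 = -29

-29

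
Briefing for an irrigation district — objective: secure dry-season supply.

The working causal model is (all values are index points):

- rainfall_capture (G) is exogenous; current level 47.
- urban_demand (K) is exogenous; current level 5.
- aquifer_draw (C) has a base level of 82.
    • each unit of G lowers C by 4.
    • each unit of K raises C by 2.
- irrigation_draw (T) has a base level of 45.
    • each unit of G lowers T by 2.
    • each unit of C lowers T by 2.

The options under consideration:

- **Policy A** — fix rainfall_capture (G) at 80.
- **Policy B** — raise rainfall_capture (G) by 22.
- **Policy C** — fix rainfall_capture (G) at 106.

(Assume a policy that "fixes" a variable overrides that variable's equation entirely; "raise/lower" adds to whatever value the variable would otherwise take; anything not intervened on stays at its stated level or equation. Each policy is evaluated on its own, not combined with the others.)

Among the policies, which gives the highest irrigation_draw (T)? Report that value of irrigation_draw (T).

Policy A (G := 80):
  G = 80
  K = 5
  C = 82 − 4·80 + 2·5 = -228
  T = 45 − 2·80 − 2·(-228) = 341
Policy B (G + 22):
  G = 47 + 22 = 69
  K = 5
  C = 82 − 4·69 + 2·5 = -184
  T = 45 − 2·69 − 2·(-184) = 275
Policy C (G := 106):
  G = 106
  K = 5
  C = 82 − 4·106 + 2·5 = -332
  T = 45 − 2·106 − 2·(-332) = 497
Comparing — Policy A: T=341, Policy B: T=275, Policy C: T=497. Highest is 497 (Policy C).

497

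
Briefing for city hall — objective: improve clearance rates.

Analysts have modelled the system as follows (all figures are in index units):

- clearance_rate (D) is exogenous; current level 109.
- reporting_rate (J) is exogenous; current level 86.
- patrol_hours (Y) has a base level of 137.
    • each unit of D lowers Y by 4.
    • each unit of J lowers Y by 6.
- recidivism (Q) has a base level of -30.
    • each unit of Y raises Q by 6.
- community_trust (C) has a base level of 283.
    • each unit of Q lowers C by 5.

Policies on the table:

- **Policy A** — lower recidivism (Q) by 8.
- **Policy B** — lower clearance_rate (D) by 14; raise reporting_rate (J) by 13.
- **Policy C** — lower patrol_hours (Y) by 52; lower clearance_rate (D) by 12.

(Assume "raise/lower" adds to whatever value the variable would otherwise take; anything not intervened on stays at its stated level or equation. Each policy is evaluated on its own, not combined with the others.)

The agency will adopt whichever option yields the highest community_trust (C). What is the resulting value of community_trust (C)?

Policy A (Q − 8):
  D = 109
  J = 86
  Y = 137 − 4·109 − 6·86 = -815
  Q = -30 + 6·(-815) (−8 from intervention) = -4928
  C = 283 − 5·(-4928) = 24923
Policy B (D − 14, J + 13):
  D = 109 − 14 = 95
  J = 86 + 13 = 99
  Y = 137 − 4·95 − 6·99 = -837
  Q = -30 + 6·(-837) = -5052
  C = 283 − 5·(-5052) = 25543
Policy C (Y − 52, D − 12):
  D = 109 − 12 = 97
  J = 86
  Y = 137 − 4·97 − 6·86 (−52 from intervention) = -819
  Q = -30 + 6·(-819) = -4944
  C = 283 − 5·(-4944) = 25003
Comparing — Policy A: C=24923, Policy B: C=25543, Policy C: C=25003. Highest is 25543 (Policy B).

25543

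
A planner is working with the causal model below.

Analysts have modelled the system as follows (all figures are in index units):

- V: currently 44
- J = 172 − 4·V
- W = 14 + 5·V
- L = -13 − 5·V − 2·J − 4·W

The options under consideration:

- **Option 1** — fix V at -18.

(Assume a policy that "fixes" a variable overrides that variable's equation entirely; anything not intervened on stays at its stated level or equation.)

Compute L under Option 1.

Option 1 (V := -18):
  V = -18
  J = 172 − 4·(-18) = 244
  W = 14 + 5·(-18) = -76
  L = -13 − 5·(-18) − 2·244 − 4·(-76) = -107

-107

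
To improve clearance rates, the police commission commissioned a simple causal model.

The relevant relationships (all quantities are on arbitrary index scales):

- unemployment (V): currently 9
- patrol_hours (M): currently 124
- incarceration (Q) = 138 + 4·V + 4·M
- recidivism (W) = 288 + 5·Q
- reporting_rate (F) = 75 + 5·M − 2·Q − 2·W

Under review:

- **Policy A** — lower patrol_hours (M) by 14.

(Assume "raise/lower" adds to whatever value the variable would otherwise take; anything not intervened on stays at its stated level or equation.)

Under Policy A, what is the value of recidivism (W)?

3358

Policy A (M − 14):
  V = 9
  M = 124 − 14 = 110
  Q = 138 + 4·9 + 4·110 = 614
  W = 288 + 5·614 = 3358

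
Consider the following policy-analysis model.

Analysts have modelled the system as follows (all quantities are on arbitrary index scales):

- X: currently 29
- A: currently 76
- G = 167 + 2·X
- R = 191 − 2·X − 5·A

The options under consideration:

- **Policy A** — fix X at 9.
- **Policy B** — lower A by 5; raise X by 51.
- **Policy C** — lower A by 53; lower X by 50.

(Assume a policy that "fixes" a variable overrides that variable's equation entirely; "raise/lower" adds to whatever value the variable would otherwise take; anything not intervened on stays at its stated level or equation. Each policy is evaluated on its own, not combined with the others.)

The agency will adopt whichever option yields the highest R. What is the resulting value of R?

Policy A (X := 9):
  X = 9
  A = 76
  R = 191 − 2·9 − 5·76 = -207
Policy B (A − 5, X + 51):
  X = 29 + 51 = 80
  A = 76 − 5 = 71
  R = 191 − 2·80 − 5·71 = -324
Policy C (A − 53, X − 50):
  X = 29 − 50 = -21
  A = 76 − 53 = 23
  R = 191 − 2·(-21) − 5·23 = 118
Comparing — Policy A: R=-207, Policy B: R=-324, Policy C: R=118. Highest is 118 (Policy C).

118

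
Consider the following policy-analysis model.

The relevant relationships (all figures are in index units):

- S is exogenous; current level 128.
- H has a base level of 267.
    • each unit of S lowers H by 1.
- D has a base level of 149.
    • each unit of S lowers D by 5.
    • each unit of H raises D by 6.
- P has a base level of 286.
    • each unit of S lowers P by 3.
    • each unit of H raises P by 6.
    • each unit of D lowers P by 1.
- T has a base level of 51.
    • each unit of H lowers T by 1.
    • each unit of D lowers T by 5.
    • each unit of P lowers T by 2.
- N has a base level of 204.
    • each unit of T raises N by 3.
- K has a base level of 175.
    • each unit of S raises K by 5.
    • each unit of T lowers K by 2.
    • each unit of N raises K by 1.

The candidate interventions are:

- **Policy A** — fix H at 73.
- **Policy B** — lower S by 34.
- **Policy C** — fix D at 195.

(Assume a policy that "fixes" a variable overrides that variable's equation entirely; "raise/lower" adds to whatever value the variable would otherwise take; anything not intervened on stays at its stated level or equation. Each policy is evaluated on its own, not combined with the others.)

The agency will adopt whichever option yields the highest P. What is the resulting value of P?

541

Policy A (H := 73):
  S = 128
  H = 73
  D = 149 − 5·128 + 6·73 = -53
  P = 286 − 3·128 + 6·73 − (-53) = 393
Policy B (S − 34):
  S = 128 − 34 = 94
  H = 267 − 94 = 173
  D = 149 − 5·94 + 6·173 = 717
  P = 286 − 3·94 + 6·173 − 717 = 325
Policy C (D := 195):
  S = 128
  H = 267 − 128 = 139
  D = 195
  P = 286 − 3·128 + 6·139 − 195 = 541
Comparing — Policy A: P=393, Policy B: P=325, Policy C: P=541. Highest is 541 (Policy C).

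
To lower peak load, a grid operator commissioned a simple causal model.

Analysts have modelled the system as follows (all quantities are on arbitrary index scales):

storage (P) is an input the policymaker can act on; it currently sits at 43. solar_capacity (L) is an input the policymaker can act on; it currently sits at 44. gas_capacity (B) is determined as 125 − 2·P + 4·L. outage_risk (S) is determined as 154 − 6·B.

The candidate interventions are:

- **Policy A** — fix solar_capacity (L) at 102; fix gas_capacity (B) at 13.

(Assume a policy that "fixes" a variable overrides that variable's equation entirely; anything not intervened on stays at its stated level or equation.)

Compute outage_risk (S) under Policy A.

Policy A (L := 102, B := 13):
  P = 43
  L = 102
  B = 13
  S = 154 − 6·13 = 76

76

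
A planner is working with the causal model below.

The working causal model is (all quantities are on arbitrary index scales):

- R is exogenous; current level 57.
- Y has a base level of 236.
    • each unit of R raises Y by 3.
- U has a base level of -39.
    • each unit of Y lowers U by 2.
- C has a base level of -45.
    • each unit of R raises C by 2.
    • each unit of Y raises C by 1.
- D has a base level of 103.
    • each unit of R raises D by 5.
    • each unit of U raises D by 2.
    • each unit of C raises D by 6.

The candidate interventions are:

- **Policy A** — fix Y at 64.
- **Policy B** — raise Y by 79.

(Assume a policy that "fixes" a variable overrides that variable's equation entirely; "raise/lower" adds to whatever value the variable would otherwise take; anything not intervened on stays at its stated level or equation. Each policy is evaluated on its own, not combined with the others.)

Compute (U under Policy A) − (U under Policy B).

Policy A (Y := 64):
  R = 57
  Y = 64
  U = -39 − 2·64 = -167
Policy B (Y + 79):
  R = 57
  Y = 236 + 3·57 (+79 from intervention) = 486
  U = -39 − 2·486 = -1011
U: -167 − (-1011) = 844

844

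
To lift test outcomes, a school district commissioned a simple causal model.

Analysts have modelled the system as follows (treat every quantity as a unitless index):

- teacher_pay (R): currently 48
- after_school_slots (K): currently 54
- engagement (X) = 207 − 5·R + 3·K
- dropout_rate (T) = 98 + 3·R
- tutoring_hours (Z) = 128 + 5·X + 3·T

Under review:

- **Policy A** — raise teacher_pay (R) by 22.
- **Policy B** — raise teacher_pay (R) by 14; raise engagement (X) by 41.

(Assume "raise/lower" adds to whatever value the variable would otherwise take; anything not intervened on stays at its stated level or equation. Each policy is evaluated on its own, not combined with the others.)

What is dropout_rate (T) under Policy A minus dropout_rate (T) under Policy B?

24

Policy A (R + 22):
  R = 48 + 22 = 70
  T = 98 + 3·70 = 308
Policy B (R + 14, X + 41):
  R = 48 + 14 = 62
  T = 98 + 3·62 = 284
T: 308 − 284 = 24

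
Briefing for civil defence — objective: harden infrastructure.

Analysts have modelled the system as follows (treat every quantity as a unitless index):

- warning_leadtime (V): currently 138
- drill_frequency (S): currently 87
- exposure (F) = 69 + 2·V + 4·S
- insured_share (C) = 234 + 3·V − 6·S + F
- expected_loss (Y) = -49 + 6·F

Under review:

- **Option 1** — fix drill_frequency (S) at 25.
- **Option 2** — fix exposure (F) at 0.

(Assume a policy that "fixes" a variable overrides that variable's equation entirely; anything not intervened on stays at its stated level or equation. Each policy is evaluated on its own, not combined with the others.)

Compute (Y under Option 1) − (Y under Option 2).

Option 1 (S := 25):
  V = 138
  S = 25
  F = 69 + 2·138 + 4·25 = 445
  Y = -49 + 6·445 = 2621
Option 2 (F := 0):
  V = 138
  S = 87
  F = 0
  Y = -49 + 6·0 = -49
Y: 2621 − (-49) = 2670

2670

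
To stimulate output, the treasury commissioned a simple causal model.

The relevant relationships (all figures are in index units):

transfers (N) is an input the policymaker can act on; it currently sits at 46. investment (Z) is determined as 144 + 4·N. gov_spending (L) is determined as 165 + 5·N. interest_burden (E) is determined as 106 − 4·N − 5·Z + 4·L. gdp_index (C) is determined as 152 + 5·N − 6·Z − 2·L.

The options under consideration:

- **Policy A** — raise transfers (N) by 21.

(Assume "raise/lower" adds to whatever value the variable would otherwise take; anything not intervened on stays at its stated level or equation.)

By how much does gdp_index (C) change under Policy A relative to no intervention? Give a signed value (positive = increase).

Baseline:
  N = 46
  Z = 144 + 4·46 = 328
  L = 165 + 5·46 = 395
  C = 152 + 5·46 − 6·328 − 2·395 = -2376
Policy A (N + 21):
  N = 46 + 21 = 67
  Z = 144 + 4·67 = 412
  L = 165 + 5·67 = 500
  C = 152 + 5·67 − 6·412 − 2·500 = -2985
Change in C: -2985 − (-2376) = -609

-609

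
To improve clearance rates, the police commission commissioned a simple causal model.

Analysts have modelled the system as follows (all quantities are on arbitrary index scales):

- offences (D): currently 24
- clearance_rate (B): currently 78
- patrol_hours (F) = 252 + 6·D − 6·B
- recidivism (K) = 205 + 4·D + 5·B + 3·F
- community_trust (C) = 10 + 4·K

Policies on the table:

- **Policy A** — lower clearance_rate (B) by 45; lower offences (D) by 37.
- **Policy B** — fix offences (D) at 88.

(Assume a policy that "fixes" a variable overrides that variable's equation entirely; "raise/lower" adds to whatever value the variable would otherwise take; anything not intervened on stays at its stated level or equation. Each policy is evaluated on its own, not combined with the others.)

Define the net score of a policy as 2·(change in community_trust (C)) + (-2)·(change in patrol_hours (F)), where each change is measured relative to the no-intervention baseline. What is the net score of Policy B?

10496

Baseline:
  D = 24
  B = 78
  F = 252 + 6·24 − 6·78 = -72
  K = 205 + 4·24 + 5·78 + 3·(-72) = 475
  C = 10 + 4·475 = 1910
Policy B (D := 88):
  D = 88
  B = 78
  F = 252 + 6·88 − 6·78 = 312
  K = 205 + 4·88 + 5·78 + 3·312 = 1883
  C = 10 + 4·1883 = 7542
ΔC = 7542 − 1910 = 5632; ΔF = 312 − (-72) = 384
Score = 2·5632 + (-2)·384 = 10496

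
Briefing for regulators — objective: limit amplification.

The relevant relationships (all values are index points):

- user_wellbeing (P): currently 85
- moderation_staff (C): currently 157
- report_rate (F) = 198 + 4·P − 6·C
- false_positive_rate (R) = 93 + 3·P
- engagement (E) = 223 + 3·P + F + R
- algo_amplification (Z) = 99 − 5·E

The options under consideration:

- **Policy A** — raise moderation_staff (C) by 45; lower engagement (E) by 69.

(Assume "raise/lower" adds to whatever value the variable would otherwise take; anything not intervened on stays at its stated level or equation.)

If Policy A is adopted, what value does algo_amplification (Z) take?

-316

Policy A (C + 45, E − 69):
  P = 85
  C = 157 + 45 = 202
  F = 198 + 4·85 − 6·202 = -674
  R = 93 + 3·85 = 348
  E = 223 + 3·85 + (-674) + 348 (−69 from intervention) = 83
  Z = 99 − 5·83 = -316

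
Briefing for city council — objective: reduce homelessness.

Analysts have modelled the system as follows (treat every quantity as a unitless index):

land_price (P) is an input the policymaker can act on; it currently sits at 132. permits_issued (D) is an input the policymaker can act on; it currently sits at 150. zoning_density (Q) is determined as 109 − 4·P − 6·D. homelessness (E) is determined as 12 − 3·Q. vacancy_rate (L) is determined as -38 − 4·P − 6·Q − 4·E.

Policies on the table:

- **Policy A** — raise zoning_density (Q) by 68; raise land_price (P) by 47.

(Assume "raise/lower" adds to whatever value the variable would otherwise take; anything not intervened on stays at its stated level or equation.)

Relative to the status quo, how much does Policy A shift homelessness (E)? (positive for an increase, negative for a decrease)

360

Baseline:
  P = 132
  D = 150
  Q = 109 − 4·132 − 6·150 = -1319
  E = 12 − 3·(-1319) = 3969
Policy A (Q + 68, P + 47):
  P = 132 + 47 = 179
  D = 150
  Q = 109 − 4·179 − 6·150 (+68 from intervention) = -1439
  E = 12 − 3·(-1439) = 4329
Change in E: 4329 − 3969 = 360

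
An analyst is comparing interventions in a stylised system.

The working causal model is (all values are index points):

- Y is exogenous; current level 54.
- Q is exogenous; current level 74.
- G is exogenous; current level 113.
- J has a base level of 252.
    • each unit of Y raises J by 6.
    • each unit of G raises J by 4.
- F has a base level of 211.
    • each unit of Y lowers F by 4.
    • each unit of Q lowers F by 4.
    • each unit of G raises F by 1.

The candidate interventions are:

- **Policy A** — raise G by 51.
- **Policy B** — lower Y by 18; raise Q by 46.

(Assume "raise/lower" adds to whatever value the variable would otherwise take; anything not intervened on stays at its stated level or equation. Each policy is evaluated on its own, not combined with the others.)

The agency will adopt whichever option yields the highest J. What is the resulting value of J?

Policy A (G + 51):
  Y = 54
  G = 113 + 51 = 164
  J = 252 + 6·54 + 4·164 = 1232
Policy B (Y − 18, Q + 46):
  Y = 54 − 18 = 36
  G = 113
  J = 252 + 6·36 + 4·113 = 920
Comparing — Policy A: J=1232, Policy B: J=920. Highest is 1232 (Policy A).

1232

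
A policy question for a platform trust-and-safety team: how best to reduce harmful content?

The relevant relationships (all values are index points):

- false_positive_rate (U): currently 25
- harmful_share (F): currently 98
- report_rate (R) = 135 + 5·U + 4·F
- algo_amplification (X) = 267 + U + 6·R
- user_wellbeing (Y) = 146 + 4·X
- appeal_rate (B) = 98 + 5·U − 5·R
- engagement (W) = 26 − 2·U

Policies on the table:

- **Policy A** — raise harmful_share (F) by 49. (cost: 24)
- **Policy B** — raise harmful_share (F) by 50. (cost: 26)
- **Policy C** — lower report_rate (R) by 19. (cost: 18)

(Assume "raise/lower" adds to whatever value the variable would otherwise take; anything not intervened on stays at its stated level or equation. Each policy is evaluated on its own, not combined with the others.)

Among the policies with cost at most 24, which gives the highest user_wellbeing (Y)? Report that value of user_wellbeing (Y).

21666

Policy A (F + 49):
  U = 25
  F = 98 + 49 = 147
  R = 135 + 5·25 + 4·147 = 848
  X = 267 + 25 + 6·848 = 5380
  Y = 146 + 4·5380 = 21666
Policy C (R − 19):
  U = 25
  F = 98
  R = 135 + 5·25 + 4·98 (−19 from intervention) = 633
  X = 267 + 25 + 6·633 = 4090
  Y = 146 + 4·4090 = 16506
Comparing — Policy A: Y=21666, Policy C: Y=16506. Highest is 21666 (Policy A).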